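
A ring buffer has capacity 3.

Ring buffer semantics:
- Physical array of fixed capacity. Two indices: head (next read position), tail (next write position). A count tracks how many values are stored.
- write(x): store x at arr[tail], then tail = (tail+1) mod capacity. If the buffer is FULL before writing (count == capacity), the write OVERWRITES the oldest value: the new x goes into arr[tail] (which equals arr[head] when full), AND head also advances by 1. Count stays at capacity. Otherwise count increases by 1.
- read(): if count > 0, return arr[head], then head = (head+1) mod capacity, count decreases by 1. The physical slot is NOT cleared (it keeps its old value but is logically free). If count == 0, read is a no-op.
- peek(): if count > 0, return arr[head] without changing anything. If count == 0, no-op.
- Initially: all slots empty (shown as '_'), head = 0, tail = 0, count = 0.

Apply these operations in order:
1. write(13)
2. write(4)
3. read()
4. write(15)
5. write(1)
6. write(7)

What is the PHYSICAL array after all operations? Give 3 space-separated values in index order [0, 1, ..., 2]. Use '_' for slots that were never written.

After op 1 (write(13)): arr=[13 _ _] head=0 tail=1 count=1
After op 2 (write(4)): arr=[13 4 _] head=0 tail=2 count=2
After op 3 (read()): arr=[13 4 _] head=1 tail=2 count=1
After op 4 (write(15)): arr=[13 4 15] head=1 tail=0 count=2
After op 5 (write(1)): arr=[1 4 15] head=1 tail=1 count=3
After op 6 (write(7)): arr=[1 7 15] head=2 tail=2 count=3

Answer: 1 7 15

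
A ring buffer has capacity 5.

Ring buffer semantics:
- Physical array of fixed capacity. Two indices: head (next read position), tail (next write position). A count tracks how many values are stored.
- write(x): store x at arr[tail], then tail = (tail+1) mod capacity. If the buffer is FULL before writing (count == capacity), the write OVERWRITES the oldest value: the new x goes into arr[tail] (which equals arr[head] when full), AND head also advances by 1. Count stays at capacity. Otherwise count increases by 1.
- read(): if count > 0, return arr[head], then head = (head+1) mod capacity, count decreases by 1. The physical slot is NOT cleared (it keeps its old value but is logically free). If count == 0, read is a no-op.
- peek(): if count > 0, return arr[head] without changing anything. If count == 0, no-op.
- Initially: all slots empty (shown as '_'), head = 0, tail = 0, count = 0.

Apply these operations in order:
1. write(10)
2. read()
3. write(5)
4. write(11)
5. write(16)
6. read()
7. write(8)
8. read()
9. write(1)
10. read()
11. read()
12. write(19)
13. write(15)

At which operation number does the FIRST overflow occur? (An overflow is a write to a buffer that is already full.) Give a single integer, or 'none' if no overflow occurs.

After op 1 (write(10)): arr=[10 _ _ _ _] head=0 tail=1 count=1
After op 2 (read()): arr=[10 _ _ _ _] head=1 tail=1 count=0
After op 3 (write(5)): arr=[10 5 _ _ _] head=1 tail=2 count=1
After op 4 (write(11)): arr=[10 5 11 _ _] head=1 tail=3 count=2
After op 5 (write(16)): arr=[10 5 11 16 _] head=1 tail=4 count=3
After op 6 (read()): arr=[10 5 11 16 _] head=2 tail=4 count=2
After op 7 (write(8)): arr=[10 5 11 16 8] head=2 tail=0 count=3
After op 8 (read()): arr=[10 5 11 16 8] head=3 tail=0 count=2
After op 9 (write(1)): arr=[1 5 11 16 8] head=3 tail=1 count=3
After op 10 (read()): arr=[1 5 11 16 8] head=4 tail=1 count=2
After op 11 (read()): arr=[1 5 11 16 8] head=0 tail=1 count=1
After op 12 (write(19)): arr=[1 19 11 16 8] head=0 tail=2 count=2
After op 13 (write(15)): arr=[1 19 15 16 8] head=0 tail=3 count=3

Answer: none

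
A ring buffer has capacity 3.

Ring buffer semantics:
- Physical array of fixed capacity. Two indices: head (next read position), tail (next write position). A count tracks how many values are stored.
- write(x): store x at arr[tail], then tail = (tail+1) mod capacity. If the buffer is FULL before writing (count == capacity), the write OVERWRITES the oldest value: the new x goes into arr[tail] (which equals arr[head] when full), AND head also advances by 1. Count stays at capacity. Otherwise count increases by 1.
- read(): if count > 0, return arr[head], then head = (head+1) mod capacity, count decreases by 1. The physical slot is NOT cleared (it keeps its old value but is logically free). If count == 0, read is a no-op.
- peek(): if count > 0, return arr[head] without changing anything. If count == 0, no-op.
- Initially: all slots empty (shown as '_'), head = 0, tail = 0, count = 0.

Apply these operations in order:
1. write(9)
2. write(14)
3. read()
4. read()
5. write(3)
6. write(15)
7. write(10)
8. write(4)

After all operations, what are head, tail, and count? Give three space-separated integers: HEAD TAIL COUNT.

Answer: 0 0 3

Derivation:
After op 1 (write(9)): arr=[9 _ _] head=0 tail=1 count=1
After op 2 (write(14)): arr=[9 14 _] head=0 tail=2 count=2
After op 3 (read()): arr=[9 14 _] head=1 tail=2 count=1
After op 4 (read()): arr=[9 14 _] head=2 tail=2 count=0
After op 5 (write(3)): arr=[9 14 3] head=2 tail=0 count=1
After op 6 (write(15)): arr=[15 14 3] head=2 tail=1 count=2
After op 7 (write(10)): arr=[15 10 3] head=2 tail=2 count=3
After op 8 (write(4)): arr=[15 10 4] head=0 tail=0 count=3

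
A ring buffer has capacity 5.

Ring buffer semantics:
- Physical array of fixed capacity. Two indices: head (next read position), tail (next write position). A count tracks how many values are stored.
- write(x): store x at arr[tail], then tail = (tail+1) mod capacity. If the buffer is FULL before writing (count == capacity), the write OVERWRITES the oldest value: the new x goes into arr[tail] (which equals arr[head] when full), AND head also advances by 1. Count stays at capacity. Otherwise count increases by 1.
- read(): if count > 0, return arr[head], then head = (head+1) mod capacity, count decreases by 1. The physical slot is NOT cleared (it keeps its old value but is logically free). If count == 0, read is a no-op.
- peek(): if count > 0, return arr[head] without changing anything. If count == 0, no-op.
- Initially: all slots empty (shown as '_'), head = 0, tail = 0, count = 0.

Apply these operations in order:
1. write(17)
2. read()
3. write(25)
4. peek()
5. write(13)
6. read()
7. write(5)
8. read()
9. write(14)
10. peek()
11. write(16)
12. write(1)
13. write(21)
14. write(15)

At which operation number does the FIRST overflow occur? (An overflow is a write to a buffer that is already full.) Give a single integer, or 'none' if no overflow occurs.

Answer: 14

Derivation:
After op 1 (write(17)): arr=[17 _ _ _ _] head=0 tail=1 count=1
After op 2 (read()): arr=[17 _ _ _ _] head=1 tail=1 count=0
After op 3 (write(25)): arr=[17 25 _ _ _] head=1 tail=2 count=1
After op 4 (peek()): arr=[17 25 _ _ _] head=1 tail=2 count=1
After op 5 (write(13)): arr=[17 25 13 _ _] head=1 tail=3 count=2
After op 6 (read()): arr=[17 25 13 _ _] head=2 tail=3 count=1
After op 7 (write(5)): arr=[17 25 13 5 _] head=2 tail=4 count=2
After op 8 (read()): arr=[17 25 13 5 _] head=3 tail=4 count=1
After op 9 (write(14)): arr=[17 25 13 5 14] head=3 tail=0 count=2
After op 10 (peek()): arr=[17 25 13 5 14] head=3 tail=0 count=2
After op 11 (write(16)): arr=[16 25 13 5 14] head=3 tail=1 count=3
After op 12 (write(1)): arr=[16 1 13 5 14] head=3 tail=2 count=4
After op 13 (write(21)): arr=[16 1 21 5 14] head=3 tail=3 count=5
After op 14 (write(15)): arr=[16 1 21 15 14] head=4 tail=4 count=5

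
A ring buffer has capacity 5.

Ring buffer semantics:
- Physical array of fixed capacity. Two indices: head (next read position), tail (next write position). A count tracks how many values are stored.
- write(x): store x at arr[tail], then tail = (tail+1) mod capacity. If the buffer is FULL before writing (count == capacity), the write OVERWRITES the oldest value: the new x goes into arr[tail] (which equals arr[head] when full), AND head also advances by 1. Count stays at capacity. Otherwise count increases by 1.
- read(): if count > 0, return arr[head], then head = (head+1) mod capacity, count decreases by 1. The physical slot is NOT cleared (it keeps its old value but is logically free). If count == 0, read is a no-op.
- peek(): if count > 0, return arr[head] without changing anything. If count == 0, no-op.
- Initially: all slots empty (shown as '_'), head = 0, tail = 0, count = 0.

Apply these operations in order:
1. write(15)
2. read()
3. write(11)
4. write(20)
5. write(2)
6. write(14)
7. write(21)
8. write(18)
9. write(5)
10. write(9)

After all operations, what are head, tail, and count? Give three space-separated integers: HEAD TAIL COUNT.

After op 1 (write(15)): arr=[15 _ _ _ _] head=0 tail=1 count=1
After op 2 (read()): arr=[15 _ _ _ _] head=1 tail=1 count=0
After op 3 (write(11)): arr=[15 11 _ _ _] head=1 tail=2 count=1
After op 4 (write(20)): arr=[15 11 20 _ _] head=1 tail=3 count=2
After op 5 (write(2)): arr=[15 11 20 2 _] head=1 tail=4 count=3
After op 6 (write(14)): arr=[15 11 20 2 14] head=1 tail=0 count=4
After op 7 (write(21)): arr=[21 11 20 2 14] head=1 tail=1 count=5
After op 8 (write(18)): arr=[21 18 20 2 14] head=2 tail=2 count=5
After op 9 (write(5)): arr=[21 18 5 2 14] head=3 tail=3 count=5
After op 10 (write(9)): arr=[21 18 5 9 14] head=4 tail=4 count=5

Answer: 4 4 5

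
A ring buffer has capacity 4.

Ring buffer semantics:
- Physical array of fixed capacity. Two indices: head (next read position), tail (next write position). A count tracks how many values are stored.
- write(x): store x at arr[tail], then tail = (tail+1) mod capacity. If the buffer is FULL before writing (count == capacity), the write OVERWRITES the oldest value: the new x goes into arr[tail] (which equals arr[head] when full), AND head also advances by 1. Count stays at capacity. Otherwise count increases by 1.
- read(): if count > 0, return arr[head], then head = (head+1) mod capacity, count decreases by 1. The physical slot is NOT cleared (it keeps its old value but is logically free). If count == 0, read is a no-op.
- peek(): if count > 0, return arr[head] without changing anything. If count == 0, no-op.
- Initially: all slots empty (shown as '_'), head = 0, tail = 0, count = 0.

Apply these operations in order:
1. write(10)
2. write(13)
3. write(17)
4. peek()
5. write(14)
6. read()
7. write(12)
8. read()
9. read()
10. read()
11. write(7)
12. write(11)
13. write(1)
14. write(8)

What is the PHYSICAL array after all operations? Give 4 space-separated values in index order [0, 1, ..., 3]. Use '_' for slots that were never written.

After op 1 (write(10)): arr=[10 _ _ _] head=0 tail=1 count=1
After op 2 (write(13)): arr=[10 13 _ _] head=0 tail=2 count=2
After op 3 (write(17)): arr=[10 13 17 _] head=0 tail=3 count=3
After op 4 (peek()): arr=[10 13 17 _] head=0 tail=3 count=3
After op 5 (write(14)): arr=[10 13 17 14] head=0 tail=0 count=4
After op 6 (read()): arr=[10 13 17 14] head=1 tail=0 count=3
After op 7 (write(12)): arr=[12 13 17 14] head=1 tail=1 count=4
After op 8 (read()): arr=[12 13 17 14] head=2 tail=1 count=3
After op 9 (read()): arr=[12 13 17 14] head=3 tail=1 count=2
After op 10 (read()): arr=[12 13 17 14] head=0 tail=1 count=1
After op 11 (write(7)): arr=[12 7 17 14] head=0 tail=2 count=2
After op 12 (write(11)): arr=[12 7 11 14] head=0 tail=3 count=3
After op 13 (write(1)): arr=[12 7 11 1] head=0 tail=0 count=4
After op 14 (write(8)): arr=[8 7 11 1] head=1 tail=1 count=4

Answer: 8 7 11 1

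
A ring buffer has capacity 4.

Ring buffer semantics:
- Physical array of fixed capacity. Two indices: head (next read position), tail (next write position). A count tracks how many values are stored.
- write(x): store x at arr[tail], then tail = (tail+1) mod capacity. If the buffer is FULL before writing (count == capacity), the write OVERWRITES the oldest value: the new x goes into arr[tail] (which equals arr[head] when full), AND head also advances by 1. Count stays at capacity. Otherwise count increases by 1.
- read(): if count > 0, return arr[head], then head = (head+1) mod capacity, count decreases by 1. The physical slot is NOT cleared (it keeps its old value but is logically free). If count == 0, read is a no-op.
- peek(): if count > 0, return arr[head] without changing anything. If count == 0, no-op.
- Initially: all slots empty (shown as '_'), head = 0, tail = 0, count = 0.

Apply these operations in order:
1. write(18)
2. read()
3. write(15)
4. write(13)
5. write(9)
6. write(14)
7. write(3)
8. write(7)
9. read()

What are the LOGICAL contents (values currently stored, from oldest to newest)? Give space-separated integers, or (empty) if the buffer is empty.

After op 1 (write(18)): arr=[18 _ _ _] head=0 tail=1 count=1
After op 2 (read()): arr=[18 _ _ _] head=1 tail=1 count=0
After op 3 (write(15)): arr=[18 15 _ _] head=1 tail=2 count=1
After op 4 (write(13)): arr=[18 15 13 _] head=1 tail=3 count=2
After op 5 (write(9)): arr=[18 15 13 9] head=1 tail=0 count=3
After op 6 (write(14)): arr=[14 15 13 9] head=1 tail=1 count=4
After op 7 (write(3)): arr=[14 3 13 9] head=2 tail=2 count=4
After op 8 (write(7)): arr=[14 3 7 9] head=3 tail=3 count=4
After op 9 (read()): arr=[14 3 7 9] head=0 tail=3 count=3

Answer: 14 3 7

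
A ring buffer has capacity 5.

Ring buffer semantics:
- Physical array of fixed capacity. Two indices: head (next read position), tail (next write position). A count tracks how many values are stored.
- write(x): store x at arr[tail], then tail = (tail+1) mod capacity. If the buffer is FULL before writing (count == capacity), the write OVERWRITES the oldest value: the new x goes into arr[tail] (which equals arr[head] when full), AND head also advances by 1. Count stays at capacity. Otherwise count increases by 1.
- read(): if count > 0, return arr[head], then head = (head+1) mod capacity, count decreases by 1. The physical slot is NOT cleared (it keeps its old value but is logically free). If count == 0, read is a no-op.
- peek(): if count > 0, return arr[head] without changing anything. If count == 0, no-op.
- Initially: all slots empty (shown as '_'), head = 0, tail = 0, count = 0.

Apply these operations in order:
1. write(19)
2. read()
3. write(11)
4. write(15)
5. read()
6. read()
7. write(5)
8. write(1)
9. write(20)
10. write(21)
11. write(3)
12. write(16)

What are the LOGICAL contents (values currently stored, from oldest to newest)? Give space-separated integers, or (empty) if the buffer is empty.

Answer: 1 20 21 3 16

Derivation:
After op 1 (write(19)): arr=[19 _ _ _ _] head=0 tail=1 count=1
After op 2 (read()): arr=[19 _ _ _ _] head=1 tail=1 count=0
After op 3 (write(11)): arr=[19 11 _ _ _] head=1 tail=2 count=1
After op 4 (write(15)): arr=[19 11 15 _ _] head=1 tail=3 count=2
After op 5 (read()): arr=[19 11 15 _ _] head=2 tail=3 count=1
After op 6 (read()): arr=[19 11 15 _ _] head=3 tail=3 count=0
After op 7 (write(5)): arr=[19 11 15 5 _] head=3 tail=4 count=1
After op 8 (write(1)): arr=[19 11 15 5 1] head=3 tail=0 count=2
After op 9 (write(20)): arr=[20 11 15 5 1] head=3 tail=1 count=3
After op 10 (write(21)): arr=[20 21 15 5 1] head=3 tail=2 count=4
After op 11 (write(3)): arr=[20 21 3 5 1] head=3 tail=3 count=5
After op 12 (write(16)): arr=[20 21 3 16 1] head=4 tail=4 count=5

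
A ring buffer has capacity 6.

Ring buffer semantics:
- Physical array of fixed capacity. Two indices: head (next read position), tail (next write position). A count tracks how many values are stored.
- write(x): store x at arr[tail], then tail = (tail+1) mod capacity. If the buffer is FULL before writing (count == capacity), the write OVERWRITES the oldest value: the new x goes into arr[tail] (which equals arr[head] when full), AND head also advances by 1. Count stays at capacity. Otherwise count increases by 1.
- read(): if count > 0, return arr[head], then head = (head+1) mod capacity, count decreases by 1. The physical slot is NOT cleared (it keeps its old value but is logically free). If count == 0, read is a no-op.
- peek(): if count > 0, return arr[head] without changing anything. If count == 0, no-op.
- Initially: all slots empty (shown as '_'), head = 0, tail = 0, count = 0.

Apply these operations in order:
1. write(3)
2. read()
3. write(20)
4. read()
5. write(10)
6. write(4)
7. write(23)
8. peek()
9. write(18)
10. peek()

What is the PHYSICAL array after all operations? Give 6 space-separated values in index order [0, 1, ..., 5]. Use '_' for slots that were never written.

Answer: 3 20 10 4 23 18

Derivation:
After op 1 (write(3)): arr=[3 _ _ _ _ _] head=0 tail=1 count=1
After op 2 (read()): arr=[3 _ _ _ _ _] head=1 tail=1 count=0
After op 3 (write(20)): arr=[3 20 _ _ _ _] head=1 tail=2 count=1
After op 4 (read()): arr=[3 20 _ _ _ _] head=2 tail=2 count=0
After op 5 (write(10)): arr=[3 20 10 _ _ _] head=2 tail=3 count=1
After op 6 (write(4)): arr=[3 20 10 4 _ _] head=2 tail=4 count=2
After op 7 (write(23)): arr=[3 20 10 4 23 _] head=2 tail=5 count=3
After op 8 (peek()): arr=[3 20 10 4 23 _] head=2 tail=5 count=3
After op 9 (write(18)): arr=[3 20 10 4 23 18] head=2 tail=0 count=4
After op 10 (peek()): arr=[3 20 10 4 23 18] head=2 tail=0 count=4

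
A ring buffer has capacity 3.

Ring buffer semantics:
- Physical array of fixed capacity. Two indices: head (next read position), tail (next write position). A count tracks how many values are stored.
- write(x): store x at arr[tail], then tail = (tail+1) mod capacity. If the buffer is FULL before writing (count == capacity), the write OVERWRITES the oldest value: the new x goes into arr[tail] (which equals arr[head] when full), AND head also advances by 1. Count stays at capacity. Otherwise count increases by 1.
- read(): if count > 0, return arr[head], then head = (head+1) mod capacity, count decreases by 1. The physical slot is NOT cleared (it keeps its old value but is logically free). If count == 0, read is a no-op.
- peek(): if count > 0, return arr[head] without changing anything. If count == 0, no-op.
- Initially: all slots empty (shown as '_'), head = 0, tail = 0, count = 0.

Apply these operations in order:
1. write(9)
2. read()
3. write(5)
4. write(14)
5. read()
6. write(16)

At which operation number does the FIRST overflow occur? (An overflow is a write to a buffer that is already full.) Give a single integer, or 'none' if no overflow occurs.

Answer: none

Derivation:
After op 1 (write(9)): arr=[9 _ _] head=0 tail=1 count=1
After op 2 (read()): arr=[9 _ _] head=1 tail=1 count=0
After op 3 (write(5)): arr=[9 5 _] head=1 tail=2 count=1
After op 4 (write(14)): arr=[9 5 14] head=1 tail=0 count=2
After op 5 (read()): arr=[9 5 14] head=2 tail=0 count=1
After op 6 (write(16)): arr=[16 5 14] head=2 tail=1 count=2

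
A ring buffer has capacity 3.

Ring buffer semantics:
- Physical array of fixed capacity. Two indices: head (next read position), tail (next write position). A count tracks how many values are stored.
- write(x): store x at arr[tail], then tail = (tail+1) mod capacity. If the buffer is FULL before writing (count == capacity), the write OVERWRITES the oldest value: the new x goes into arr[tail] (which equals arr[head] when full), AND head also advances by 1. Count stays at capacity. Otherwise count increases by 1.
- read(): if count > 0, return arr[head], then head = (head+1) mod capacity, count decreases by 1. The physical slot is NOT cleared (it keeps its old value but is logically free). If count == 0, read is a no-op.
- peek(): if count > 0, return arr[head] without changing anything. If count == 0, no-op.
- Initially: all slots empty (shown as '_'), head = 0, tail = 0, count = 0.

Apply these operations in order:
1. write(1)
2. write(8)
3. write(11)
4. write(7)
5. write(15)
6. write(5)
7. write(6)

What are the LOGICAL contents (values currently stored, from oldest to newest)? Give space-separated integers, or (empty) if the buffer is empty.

Answer: 15 5 6

Derivation:
After op 1 (write(1)): arr=[1 _ _] head=0 tail=1 count=1
After op 2 (write(8)): arr=[1 8 _] head=0 tail=2 count=2
After op 3 (write(11)): arr=[1 8 11] head=0 tail=0 count=3
After op 4 (write(7)): arr=[7 8 11] head=1 tail=1 count=3
After op 5 (write(15)): arr=[7 15 11] head=2 tail=2 count=3
After op 6 (write(5)): arr=[7 15 5] head=0 tail=0 count=3
After op 7 (write(6)): arr=[6 15 5] head=1 tail=1 count=3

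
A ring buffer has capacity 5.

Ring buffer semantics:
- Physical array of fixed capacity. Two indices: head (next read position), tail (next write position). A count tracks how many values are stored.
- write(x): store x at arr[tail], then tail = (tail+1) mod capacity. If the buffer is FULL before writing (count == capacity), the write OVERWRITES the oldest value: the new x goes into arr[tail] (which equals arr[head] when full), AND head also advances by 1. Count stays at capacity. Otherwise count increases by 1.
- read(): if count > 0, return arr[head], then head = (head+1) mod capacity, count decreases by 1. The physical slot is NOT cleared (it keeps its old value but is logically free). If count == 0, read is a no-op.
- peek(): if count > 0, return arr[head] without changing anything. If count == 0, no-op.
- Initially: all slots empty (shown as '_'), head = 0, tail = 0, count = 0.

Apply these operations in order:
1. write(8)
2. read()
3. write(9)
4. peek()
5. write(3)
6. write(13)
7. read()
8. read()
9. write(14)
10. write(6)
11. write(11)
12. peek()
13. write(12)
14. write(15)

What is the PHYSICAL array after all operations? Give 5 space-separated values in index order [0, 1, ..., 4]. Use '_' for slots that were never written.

After op 1 (write(8)): arr=[8 _ _ _ _] head=0 tail=1 count=1
After op 2 (read()): arr=[8 _ _ _ _] head=1 tail=1 count=0
After op 3 (write(9)): arr=[8 9 _ _ _] head=1 tail=2 count=1
After op 4 (peek()): arr=[8 9 _ _ _] head=1 tail=2 count=1
After op 5 (write(3)): arr=[8 9 3 _ _] head=1 tail=3 count=2
After op 6 (write(13)): arr=[8 9 3 13 _] head=1 tail=4 count=3
After op 7 (read()): arr=[8 9 3 13 _] head=2 tail=4 count=2
After op 8 (read()): arr=[8 9 3 13 _] head=3 tail=4 count=1
After op 9 (write(14)): arr=[8 9 3 13 14] head=3 tail=0 count=2
After op 10 (write(6)): arr=[6 9 3 13 14] head=3 tail=1 count=3
After op 11 (write(11)): arr=[6 11 3 13 14] head=3 tail=2 count=4
After op 12 (peek()): arr=[6 11 3 13 14] head=3 tail=2 count=4
After op 13 (write(12)): arr=[6 11 12 13 14] head=3 tail=3 count=5
After op 14 (write(15)): arr=[6 11 12 15 14] head=4 tail=4 count=5

Answer: 6 11 12 15 14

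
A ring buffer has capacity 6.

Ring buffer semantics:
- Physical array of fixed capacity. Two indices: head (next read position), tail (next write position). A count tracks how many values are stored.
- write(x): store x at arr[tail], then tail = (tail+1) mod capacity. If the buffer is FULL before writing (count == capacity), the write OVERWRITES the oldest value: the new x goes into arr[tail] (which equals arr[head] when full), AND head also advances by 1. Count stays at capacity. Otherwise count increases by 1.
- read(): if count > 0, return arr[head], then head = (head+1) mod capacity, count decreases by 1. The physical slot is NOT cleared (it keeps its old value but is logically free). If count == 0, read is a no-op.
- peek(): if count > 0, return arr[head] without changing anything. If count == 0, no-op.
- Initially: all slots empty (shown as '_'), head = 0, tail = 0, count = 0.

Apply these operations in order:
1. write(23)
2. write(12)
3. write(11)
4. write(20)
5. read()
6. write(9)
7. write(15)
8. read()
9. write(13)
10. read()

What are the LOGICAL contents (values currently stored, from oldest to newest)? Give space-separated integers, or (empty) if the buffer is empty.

After op 1 (write(23)): arr=[23 _ _ _ _ _] head=0 tail=1 count=1
After op 2 (write(12)): arr=[23 12 _ _ _ _] head=0 tail=2 count=2
After op 3 (write(11)): arr=[23 12 11 _ _ _] head=0 tail=3 count=3
After op 4 (write(20)): arr=[23 12 11 20 _ _] head=0 tail=4 count=4
After op 5 (read()): arr=[23 12 11 20 _ _] head=1 tail=4 count=3
After op 6 (write(9)): arr=[23 12 11 20 9 _] head=1 tail=5 count=4
After op 7 (write(15)): arr=[23 12 11 20 9 15] head=1 tail=0 count=5
After op 8 (read()): arr=[23 12 11 20 9 15] head=2 tail=0 count=4
After op 9 (write(13)): arr=[13 12 11 20 9 15] head=2 tail=1 count=5
After op 10 (read()): arr=[13 12 11 20 9 15] head=3 tail=1 count=4

Answer: 20 9 15 13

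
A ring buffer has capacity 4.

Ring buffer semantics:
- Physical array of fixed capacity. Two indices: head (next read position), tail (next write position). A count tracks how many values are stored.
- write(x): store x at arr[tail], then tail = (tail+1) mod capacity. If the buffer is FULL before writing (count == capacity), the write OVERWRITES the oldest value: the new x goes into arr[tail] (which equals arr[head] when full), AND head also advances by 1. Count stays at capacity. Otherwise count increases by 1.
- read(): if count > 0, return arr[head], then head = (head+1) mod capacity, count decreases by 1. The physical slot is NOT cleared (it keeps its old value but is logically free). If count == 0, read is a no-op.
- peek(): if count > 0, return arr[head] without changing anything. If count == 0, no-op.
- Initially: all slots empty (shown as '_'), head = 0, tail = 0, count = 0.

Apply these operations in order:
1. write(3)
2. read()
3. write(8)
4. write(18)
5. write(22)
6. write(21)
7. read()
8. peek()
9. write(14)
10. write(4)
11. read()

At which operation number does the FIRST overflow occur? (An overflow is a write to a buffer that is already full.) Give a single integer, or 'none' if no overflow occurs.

After op 1 (write(3)): arr=[3 _ _ _] head=0 tail=1 count=1
After op 2 (read()): arr=[3 _ _ _] head=1 tail=1 count=0
After op 3 (write(8)): arr=[3 8 _ _] head=1 tail=2 count=1
After op 4 (write(18)): arr=[3 8 18 _] head=1 tail=3 count=2
After op 5 (write(22)): arr=[3 8 18 22] head=1 tail=0 count=3
After op 6 (write(21)): arr=[21 8 18 22] head=1 tail=1 count=4
After op 7 (read()): arr=[21 8 18 22] head=2 tail=1 count=3
After op 8 (peek()): arr=[21 8 18 22] head=2 tail=1 count=3
After op 9 (write(14)): arr=[21 14 18 22] head=2 tail=2 count=4
After op 10 (write(4)): arr=[21 14 4 22] head=3 tail=3 count=4
After op 11 (read()): arr=[21 14 4 22] head=0 tail=3 count=3

Answer: 10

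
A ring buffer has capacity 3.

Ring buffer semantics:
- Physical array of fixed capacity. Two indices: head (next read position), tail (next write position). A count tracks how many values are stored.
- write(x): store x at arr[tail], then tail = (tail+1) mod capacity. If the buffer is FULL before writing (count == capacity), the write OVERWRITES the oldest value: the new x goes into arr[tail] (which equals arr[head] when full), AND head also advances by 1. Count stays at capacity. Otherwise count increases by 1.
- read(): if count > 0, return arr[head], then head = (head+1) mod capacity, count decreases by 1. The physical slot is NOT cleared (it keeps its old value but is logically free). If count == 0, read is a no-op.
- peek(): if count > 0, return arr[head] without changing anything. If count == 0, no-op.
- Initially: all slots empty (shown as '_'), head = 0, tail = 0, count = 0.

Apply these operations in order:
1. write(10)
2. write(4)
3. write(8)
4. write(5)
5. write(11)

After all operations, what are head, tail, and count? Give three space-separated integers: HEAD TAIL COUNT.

Answer: 2 2 3

Derivation:
After op 1 (write(10)): arr=[10 _ _] head=0 tail=1 count=1
After op 2 (write(4)): arr=[10 4 _] head=0 tail=2 count=2
After op 3 (write(8)): arr=[10 4 8] head=0 tail=0 count=3
After op 4 (write(5)): arr=[5 4 8] head=1 tail=1 count=3
After op 5 (write(11)): arr=[5 11 8] head=2 tail=2 count=3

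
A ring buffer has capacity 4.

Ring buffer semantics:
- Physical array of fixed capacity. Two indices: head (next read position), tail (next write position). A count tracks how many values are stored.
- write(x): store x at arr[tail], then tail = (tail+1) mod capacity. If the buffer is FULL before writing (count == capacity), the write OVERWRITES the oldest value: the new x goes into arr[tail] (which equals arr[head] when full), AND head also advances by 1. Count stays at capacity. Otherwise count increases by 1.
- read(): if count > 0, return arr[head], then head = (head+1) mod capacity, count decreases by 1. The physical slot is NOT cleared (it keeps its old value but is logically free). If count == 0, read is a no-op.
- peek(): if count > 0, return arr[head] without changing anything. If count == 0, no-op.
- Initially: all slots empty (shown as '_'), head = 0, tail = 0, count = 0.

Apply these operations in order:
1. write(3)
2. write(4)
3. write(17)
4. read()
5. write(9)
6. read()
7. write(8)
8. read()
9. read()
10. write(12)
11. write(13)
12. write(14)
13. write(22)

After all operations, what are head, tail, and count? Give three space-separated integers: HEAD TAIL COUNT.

Answer: 1 1 4

Derivation:
After op 1 (write(3)): arr=[3 _ _ _] head=0 tail=1 count=1
After op 2 (write(4)): arr=[3 4 _ _] head=0 tail=2 count=2
After op 3 (write(17)): arr=[3 4 17 _] head=0 tail=3 count=3
After op 4 (read()): arr=[3 4 17 _] head=1 tail=3 count=2
After op 5 (write(9)): arr=[3 4 17 9] head=1 tail=0 count=3
After op 6 (read()): arr=[3 4 17 9] head=2 tail=0 count=2
After op 7 (write(8)): arr=[8 4 17 9] head=2 tail=1 count=3
After op 8 (read()): arr=[8 4 17 9] head=3 tail=1 count=2
After op 9 (read()): arr=[8 4 17 9] head=0 tail=1 count=1
After op 10 (write(12)): arr=[8 12 17 9] head=0 tail=2 count=2
After op 11 (write(13)): arr=[8 12 13 9] head=0 tail=3 count=3
After op 12 (write(14)): arr=[8 12 13 14] head=0 tail=0 count=4
After op 13 (write(22)): arr=[22 12 13 14] head=1 tail=1 count=4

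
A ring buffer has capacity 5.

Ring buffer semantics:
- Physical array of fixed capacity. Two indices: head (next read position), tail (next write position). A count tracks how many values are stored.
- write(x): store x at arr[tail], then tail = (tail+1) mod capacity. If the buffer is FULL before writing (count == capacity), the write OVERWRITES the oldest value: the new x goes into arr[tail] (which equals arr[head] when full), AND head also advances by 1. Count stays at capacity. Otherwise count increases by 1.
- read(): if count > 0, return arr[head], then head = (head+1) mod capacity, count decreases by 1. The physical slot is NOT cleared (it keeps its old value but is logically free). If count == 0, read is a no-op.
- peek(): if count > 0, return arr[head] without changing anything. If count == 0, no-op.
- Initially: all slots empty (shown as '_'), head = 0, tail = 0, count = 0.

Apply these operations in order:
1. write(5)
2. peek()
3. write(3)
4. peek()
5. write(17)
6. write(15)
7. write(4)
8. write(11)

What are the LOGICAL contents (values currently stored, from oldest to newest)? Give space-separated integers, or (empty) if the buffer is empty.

Answer: 3 17 15 4 11

Derivation:
After op 1 (write(5)): arr=[5 _ _ _ _] head=0 tail=1 count=1
After op 2 (peek()): arr=[5 _ _ _ _] head=0 tail=1 count=1
After op 3 (write(3)): arr=[5 3 _ _ _] head=0 tail=2 count=2
After op 4 (peek()): arr=[5 3 _ _ _] head=0 tail=2 count=2
After op 5 (write(17)): arr=[5 3 17 _ _] head=0 tail=3 count=3
After op 6 (write(15)): arr=[5 3 17 15 _] head=0 tail=4 count=4
After op 7 (write(4)): arr=[5 3 17 15 4] head=0 tail=0 count=5
After op 8 (write(11)): arr=[11 3 17 15 4] head=1 tail=1 count=5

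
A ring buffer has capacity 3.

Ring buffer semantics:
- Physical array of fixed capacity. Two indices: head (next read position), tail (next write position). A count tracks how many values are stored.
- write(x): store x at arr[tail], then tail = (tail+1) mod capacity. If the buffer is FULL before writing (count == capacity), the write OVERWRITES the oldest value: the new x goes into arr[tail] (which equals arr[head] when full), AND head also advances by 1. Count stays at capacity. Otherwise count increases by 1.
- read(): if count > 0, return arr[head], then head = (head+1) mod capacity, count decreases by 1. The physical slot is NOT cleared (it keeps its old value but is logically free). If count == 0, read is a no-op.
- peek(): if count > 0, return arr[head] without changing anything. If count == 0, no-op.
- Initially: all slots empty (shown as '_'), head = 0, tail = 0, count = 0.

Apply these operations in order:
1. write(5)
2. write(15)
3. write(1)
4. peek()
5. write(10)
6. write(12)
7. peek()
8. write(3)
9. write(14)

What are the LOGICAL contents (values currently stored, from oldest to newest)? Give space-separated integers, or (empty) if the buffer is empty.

Answer: 12 3 14

Derivation:
After op 1 (write(5)): arr=[5 _ _] head=0 tail=1 count=1
After op 2 (write(15)): arr=[5 15 _] head=0 tail=2 count=2
After op 3 (write(1)): arr=[5 15 1] head=0 tail=0 count=3
After op 4 (peek()): arr=[5 15 1] head=0 tail=0 count=3
After op 5 (write(10)): arr=[10 15 1] head=1 tail=1 count=3
After op 6 (write(12)): arr=[10 12 1] head=2 tail=2 count=3
After op 7 (peek()): arr=[10 12 1] head=2 tail=2 count=3
After op 8 (write(3)): arr=[10 12 3] head=0 tail=0 count=3
After op 9 (write(14)): arr=[14 12 3] head=1 tail=1 count=3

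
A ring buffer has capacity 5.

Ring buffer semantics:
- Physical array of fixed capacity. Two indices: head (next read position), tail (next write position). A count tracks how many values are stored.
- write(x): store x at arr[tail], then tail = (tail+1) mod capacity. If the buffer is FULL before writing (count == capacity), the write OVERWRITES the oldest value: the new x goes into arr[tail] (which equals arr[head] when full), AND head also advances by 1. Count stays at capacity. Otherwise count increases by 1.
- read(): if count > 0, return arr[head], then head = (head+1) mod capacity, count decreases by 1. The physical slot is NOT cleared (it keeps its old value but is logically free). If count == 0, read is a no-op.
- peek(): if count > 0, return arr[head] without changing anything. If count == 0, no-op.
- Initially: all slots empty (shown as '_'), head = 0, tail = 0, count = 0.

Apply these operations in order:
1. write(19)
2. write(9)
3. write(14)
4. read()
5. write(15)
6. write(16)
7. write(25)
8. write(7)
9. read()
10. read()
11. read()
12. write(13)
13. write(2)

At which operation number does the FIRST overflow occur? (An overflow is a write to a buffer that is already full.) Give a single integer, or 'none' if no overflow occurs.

After op 1 (write(19)): arr=[19 _ _ _ _] head=0 tail=1 count=1
After op 2 (write(9)): arr=[19 9 _ _ _] head=0 tail=2 count=2
After op 3 (write(14)): arr=[19 9 14 _ _] head=0 tail=3 count=3
After op 4 (read()): arr=[19 9 14 _ _] head=1 tail=3 count=2
After op 5 (write(15)): arr=[19 9 14 15 _] head=1 tail=4 count=3
After op 6 (write(16)): arr=[19 9 14 15 16] head=1 tail=0 count=4
After op 7 (write(25)): arr=[25 9 14 15 16] head=1 tail=1 count=5
After op 8 (write(7)): arr=[25 7 14 15 16] head=2 tail=2 count=5
After op 9 (read()): arr=[25 7 14 15 16] head=3 tail=2 count=4
After op 10 (read()): arr=[25 7 14 15 16] head=4 tail=2 count=3
After op 11 (read()): arr=[25 7 14 15 16] head=0 tail=2 count=2
After op 12 (write(13)): arr=[25 7 13 15 16] head=0 tail=3 count=3
After op 13 (write(2)): arr=[25 7 13 2 16] head=0 tail=4 count=4

Answer: 8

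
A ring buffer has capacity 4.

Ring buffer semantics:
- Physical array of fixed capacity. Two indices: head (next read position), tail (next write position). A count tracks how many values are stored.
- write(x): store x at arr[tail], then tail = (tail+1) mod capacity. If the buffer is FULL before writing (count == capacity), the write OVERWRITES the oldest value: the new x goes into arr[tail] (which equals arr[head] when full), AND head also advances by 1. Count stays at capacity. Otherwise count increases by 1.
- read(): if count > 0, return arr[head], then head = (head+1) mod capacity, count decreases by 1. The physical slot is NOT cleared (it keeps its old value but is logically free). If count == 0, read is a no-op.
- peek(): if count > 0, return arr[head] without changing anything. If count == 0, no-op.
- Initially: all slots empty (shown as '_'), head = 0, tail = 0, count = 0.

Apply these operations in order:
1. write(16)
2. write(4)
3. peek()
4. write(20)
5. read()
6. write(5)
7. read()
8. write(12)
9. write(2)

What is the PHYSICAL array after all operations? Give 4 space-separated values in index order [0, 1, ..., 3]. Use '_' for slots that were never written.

After op 1 (write(16)): arr=[16 _ _ _] head=0 tail=1 count=1
After op 2 (write(4)): arr=[16 4 _ _] head=0 tail=2 count=2
After op 3 (peek()): arr=[16 4 _ _] head=0 tail=2 count=2
After op 4 (write(20)): arr=[16 4 20 _] head=0 tail=3 count=3
After op 5 (read()): arr=[16 4 20 _] head=1 tail=3 count=2
After op 6 (write(5)): arr=[16 4 20 5] head=1 tail=0 count=3
After op 7 (read()): arr=[16 4 20 5] head=2 tail=0 count=2
After op 8 (write(12)): arr=[12 4 20 5] head=2 tail=1 count=3
After op 9 (write(2)): arr=[12 2 20 5] head=2 tail=2 count=4

Answer: 12 2 20 5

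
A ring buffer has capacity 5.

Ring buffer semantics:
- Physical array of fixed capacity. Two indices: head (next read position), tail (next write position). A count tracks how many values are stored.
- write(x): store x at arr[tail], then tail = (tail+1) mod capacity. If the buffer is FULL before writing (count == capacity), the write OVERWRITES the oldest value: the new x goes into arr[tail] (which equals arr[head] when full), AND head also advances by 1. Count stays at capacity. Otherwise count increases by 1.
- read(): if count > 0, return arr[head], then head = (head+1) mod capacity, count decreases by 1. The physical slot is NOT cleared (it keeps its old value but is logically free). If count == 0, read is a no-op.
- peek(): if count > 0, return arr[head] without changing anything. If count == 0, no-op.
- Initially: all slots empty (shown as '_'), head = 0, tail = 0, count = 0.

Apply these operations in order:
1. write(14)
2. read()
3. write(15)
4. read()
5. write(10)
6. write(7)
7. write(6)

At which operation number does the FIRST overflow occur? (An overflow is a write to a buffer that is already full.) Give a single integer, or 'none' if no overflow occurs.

After op 1 (write(14)): arr=[14 _ _ _ _] head=0 tail=1 count=1
After op 2 (read()): arr=[14 _ _ _ _] head=1 tail=1 count=0
After op 3 (write(15)): arr=[14 15 _ _ _] head=1 tail=2 count=1
After op 4 (read()): arr=[14 15 _ _ _] head=2 tail=2 count=0
After op 5 (write(10)): arr=[14 15 10 _ _] head=2 tail=3 count=1
After op 6 (write(7)): arr=[14 15 10 7 _] head=2 tail=4 count=2
After op 7 (write(6)): arr=[14 15 10 7 6] head=2 tail=0 count=3

Answer: none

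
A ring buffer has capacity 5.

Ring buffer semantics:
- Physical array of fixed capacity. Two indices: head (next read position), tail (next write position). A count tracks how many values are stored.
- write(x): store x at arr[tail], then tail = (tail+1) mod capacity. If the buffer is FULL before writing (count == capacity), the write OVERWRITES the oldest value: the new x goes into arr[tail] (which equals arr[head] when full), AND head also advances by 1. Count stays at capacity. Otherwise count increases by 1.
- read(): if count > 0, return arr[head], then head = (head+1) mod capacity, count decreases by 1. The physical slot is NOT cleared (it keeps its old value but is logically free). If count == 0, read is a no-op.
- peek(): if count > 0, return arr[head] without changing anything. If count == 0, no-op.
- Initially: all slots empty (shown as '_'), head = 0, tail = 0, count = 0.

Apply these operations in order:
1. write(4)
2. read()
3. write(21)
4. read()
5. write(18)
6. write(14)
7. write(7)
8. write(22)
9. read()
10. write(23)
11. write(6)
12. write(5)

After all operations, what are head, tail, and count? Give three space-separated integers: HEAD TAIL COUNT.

Answer: 4 4 5

Derivation:
After op 1 (write(4)): arr=[4 _ _ _ _] head=0 tail=1 count=1
After op 2 (read()): arr=[4 _ _ _ _] head=1 tail=1 count=0
After op 3 (write(21)): arr=[4 21 _ _ _] head=1 tail=2 count=1
After op 4 (read()): arr=[4 21 _ _ _] head=2 tail=2 count=0
After op 5 (write(18)): arr=[4 21 18 _ _] head=2 tail=3 count=1
After op 6 (write(14)): arr=[4 21 18 14 _] head=2 tail=4 count=2
After op 7 (write(7)): arr=[4 21 18 14 7] head=2 tail=0 count=3
After op 8 (write(22)): arr=[22 21 18 14 7] head=2 tail=1 count=4
After op 9 (read()): arr=[22 21 18 14 7] head=3 tail=1 count=3
After op 10 (write(23)): arr=[22 23 18 14 7] head=3 tail=2 count=4
After op 11 (write(6)): arr=[22 23 6 14 7] head=3 tail=3 count=5
After op 12 (write(5)): arr=[22 23 6 5 7] head=4 tail=4 count=5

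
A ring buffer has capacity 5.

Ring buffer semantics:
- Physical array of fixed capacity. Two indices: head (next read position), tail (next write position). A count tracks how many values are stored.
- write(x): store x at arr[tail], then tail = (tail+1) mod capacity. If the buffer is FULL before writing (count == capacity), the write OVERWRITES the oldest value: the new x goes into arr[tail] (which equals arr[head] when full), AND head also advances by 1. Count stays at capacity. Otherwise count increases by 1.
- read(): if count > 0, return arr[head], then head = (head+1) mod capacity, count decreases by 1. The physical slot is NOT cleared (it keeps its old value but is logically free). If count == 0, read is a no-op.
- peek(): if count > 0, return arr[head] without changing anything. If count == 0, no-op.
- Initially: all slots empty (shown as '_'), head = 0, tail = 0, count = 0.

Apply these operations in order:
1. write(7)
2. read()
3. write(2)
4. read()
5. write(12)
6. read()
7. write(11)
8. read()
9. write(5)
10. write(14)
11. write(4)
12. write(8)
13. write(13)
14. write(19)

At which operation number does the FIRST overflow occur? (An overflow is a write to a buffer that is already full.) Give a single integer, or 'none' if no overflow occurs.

After op 1 (write(7)): arr=[7 _ _ _ _] head=0 tail=1 count=1
After op 2 (read()): arr=[7 _ _ _ _] head=1 tail=1 count=0
After op 3 (write(2)): arr=[7 2 _ _ _] head=1 tail=2 count=1
After op 4 (read()): arr=[7 2 _ _ _] head=2 tail=2 count=0
After op 5 (write(12)): arr=[7 2 12 _ _] head=2 tail=3 count=1
After op 6 (read()): arr=[7 2 12 _ _] head=3 tail=3 count=0
After op 7 (write(11)): arr=[7 2 12 11 _] head=3 tail=4 count=1
After op 8 (read()): arr=[7 2 12 11 _] head=4 tail=4 count=0
After op 9 (write(5)): arr=[7 2 12 11 5] head=4 tail=0 count=1
After op 10 (write(14)): arr=[14 2 12 11 5] head=4 tail=1 count=2
After op 11 (write(4)): arr=[14 4 12 11 5] head=4 tail=2 count=3
After op 12 (write(8)): arr=[14 4 8 11 5] head=4 tail=3 count=4
After op 13 (write(13)): arr=[14 4 8 13 5] head=4 tail=4 count=5
After op 14 (write(19)): arr=[14 4 8 13 19] head=0 tail=0 count=5

Answer: 14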